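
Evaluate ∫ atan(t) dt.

Use integration by parts with u = arctan(t), dv = dt.
Then du = 1/(t**2 + 1) dt.

t*atan(t) - log(t**2 + 1)/2 + C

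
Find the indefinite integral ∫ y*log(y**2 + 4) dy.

Let u = y**2 + 4, so du = (2*y) dy.
The integral becomes (1/2)·∫ log(u) du; integrate by parts with u′=log(u), dv′=du.

y**2*log(y**2 + 4)/2 - y**2/2 + 2*log(y**2 + 4) + C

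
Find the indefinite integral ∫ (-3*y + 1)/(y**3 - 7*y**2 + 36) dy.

-17*log(y - 6)/24 + 8*log(y - 3)/15 + 7*log(y + 2)/40 + C

Factor the denominator: (y - 6)*(y - 3)*(y + 2).
Partial-fraction decomposition: 7/(40*(y + 2)) + 8/(15*(y - 3)) - 17/(24*(y - 6)).
Integrate each term: A/(y−a) contributes A·log|y−a|.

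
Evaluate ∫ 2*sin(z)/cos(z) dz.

Let u = cos(z), so du = (-sin(z)) dz.
Rewriting, the integral becomes -2·∫ 1/u du = -2·log(u).
Substituting back, u = cos(z).

-2*log(cos(z)) + C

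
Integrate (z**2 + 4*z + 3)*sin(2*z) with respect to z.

Use integration by parts with u = z**2 + 4*z + 3, dv = sin(2*z) dz, so v = -cos(2*z)/2.
Apply parts 2 times (tabular method): alternate signs, differentiate u down to 0, integrate dv up.

-z**2*cos(2*z)/2 + z*sin(2*z)/2 - 2*z*cos(2*z) + sin(2*z) - 5*cos(2*z)/4 + C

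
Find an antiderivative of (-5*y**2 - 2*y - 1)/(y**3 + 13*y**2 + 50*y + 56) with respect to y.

-17*log(y + 2)/10 + 73*log(y + 4)/6 - 232*log(y + 7)/15 + C

Factor the denominator: (y + 2)*(y + 4)*(y + 7).
Partial-fraction decomposition: -232/(15*(y + 7)) + 73/(6*(y + 4)) - 17/(10*(y + 2)).
Integrate each term: A/(y−a) contributes A·log|y−a|.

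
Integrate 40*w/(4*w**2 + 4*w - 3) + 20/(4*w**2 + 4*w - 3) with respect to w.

Let u = 4*w**2 + 4*w - 3, so du = (8*w + 4) dw.
Rewriting, the integral becomes 5·∫ 1/u du = 5·log(u).
Substituting back, u = 4*w**2 + 4*w - 3.

5*log(4*w**2 + 4*w - 3) + C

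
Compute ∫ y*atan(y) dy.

Use integration by parts with u = arctan(y), dv = y dy.
Then du = 1/(y**2 + 1) dy.

y**2*atan(y)/2 - y/2 + atan(y)/2 + C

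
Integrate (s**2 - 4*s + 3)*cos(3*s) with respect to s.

s**2*sin(3*s)/3 - 4*s*sin(3*s)/3 + 2*s*cos(3*s)/9 + 25*sin(3*s)/27 - 4*cos(3*s)/9 + C

Use integration by parts with u = s**2 - 4*s + 3, dv = cos(3*s) ds, so v = sin(3*s)/3.
Apply parts 2 times (tabular method): alternate signs, differentiate u down to 0, integrate dv up.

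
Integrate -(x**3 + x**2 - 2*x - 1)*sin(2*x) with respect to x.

x**3*cos(2*x)/2 - 3*x**2*sin(2*x)/4 + x**2*cos(2*x)/2 - x*sin(2*x)/2 - 7*x*cos(2*x)/4 + 7*sin(2*x)/8 - 3*cos(2*x)/4 + C

Use integration by parts with u = x**3 + x**2 - 2*x - 1, dv = -sin(2*x) dx, so v = cos(2*x)/2.
Apply parts 3 times (tabular method): alternate signs, differentiate u down to 0, integrate dv up.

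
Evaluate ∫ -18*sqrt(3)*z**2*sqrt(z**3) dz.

-4*sqrt(3)*(z**3)**(3/2) + C

Let u = 3*z**3, so du = (9*z**2) dz.
Rewriting, the integral becomes -2·∫ √u du = -2·(2/3)u^(3/2).
Substituting back, u = 3*z**3.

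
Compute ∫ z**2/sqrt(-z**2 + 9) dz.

Substitute z = 3·sin(θ), so dz = 3·cos(θ) dθ and the radical becomes sqrt(-z**2 + 9) = 3·cos(θ) by the Pythagorean identity.
Integrate the resulting trig expression in θ, then back-substitute θ = asin(z/3), sin(θ) = z/3, cos(θ) = sqrt(-z**2 + 9)/3 (absorbing any constant into C).

-z*sqrt(-z**2 + 9)/2 + 9*asin(z/3)/2 + C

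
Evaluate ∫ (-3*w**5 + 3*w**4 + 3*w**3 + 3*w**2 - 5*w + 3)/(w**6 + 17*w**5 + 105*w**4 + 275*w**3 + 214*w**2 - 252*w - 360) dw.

Factor the denominator: (w - 1)*(w + 2)**2*(w + 3)*(w + 5)*(w + 6).
Partial-fraction decomposition: -8903/(112*(w + 6)) + 5489/(54*(w + 5)) - 39/(w + 3) + 1993/(144*(w + 2)) - 145/(36*(w + 2)**2) + 1/(378*(w - 1)).
Integrate each term; A/(w−a) gives A·log|w−a|; A/(w−a)² gives −A/(w−a).

log(w - 1)/378 + 1993*log(w + 2)/144 - 39*log(w + 3) + 5489*log(w + 5)/54 - 8903*log(w + 6)/112 + 145/(36*w + 72) + C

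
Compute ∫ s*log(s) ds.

Use integration by parts with u = log(s), dv = s ds.
Then du = 1/s ds and v = s**2/2.

s**2*log(s)/2 - s**2/4 + C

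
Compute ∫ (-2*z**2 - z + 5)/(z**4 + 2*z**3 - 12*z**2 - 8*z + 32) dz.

Factor the denominator: (z - 2)**2*(z + 2)*(z + 4).
Partial-fraction decomposition: 23/(72*(z + 4)) - 1/(32*(z + 2)) - 83/(288*(z - 2)) - 5/(24*(z - 2)**2).
Integrate each term; A/(z−a) gives A·log|z−a|; A/(z−a)² gives −A/(z−a).

-83*log(z - 2)/288 - log(z + 2)/32 + 23*log(z + 4)/72 + 5/(24*z - 48) + C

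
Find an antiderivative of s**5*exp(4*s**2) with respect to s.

Let u = s², du = 2s ds; rewrite as (1/2)∫ u^2·exp(4u) du.
Now integrate by parts 2 times.

(8*s**4 - 4*s**2 + 1)*exp(4*s**2)/64 + C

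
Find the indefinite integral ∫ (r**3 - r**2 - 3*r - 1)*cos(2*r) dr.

r**3*sin(2*r)/2 - r**2*sin(2*r)/2 + 3*r**2*cos(2*r)/4 - 9*r*sin(2*r)/4 - r*cos(2*r)/2 - sin(2*r)/4 - 9*cos(2*r)/8 + C

Use integration by parts with u = r**3 - r**2 - 3*r - 1, dv = cos(2*r) dr, so v = sin(2*r)/2.
Apply parts 3 times (tabular method): alternate signs, differentiate u down to 0, integrate dv up.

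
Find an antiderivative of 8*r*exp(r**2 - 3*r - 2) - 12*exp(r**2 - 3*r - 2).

Let u = r**2 - 3*r - 2, so du = (2*r - 3) dr.
Rewriting, the integral becomes 4·∫ e^u du = 4·e^u.
Substituting back, u = r**2 - 3*r - 2.

4*exp(r**2 - 3*r - 2) + C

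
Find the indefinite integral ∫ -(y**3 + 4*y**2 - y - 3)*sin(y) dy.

Use integration by parts with u = y**3 + 4*y**2 - y - 3, dv = -sin(y) dy, so v = cos(y).
Apply parts 3 times (tabular method): alternate signs, differentiate u down to 0, integrate dv up.

y**3*cos(y) - 3*y**2*sin(y) + 4*y**2*cos(y) - 8*y*sin(y) - 7*y*cos(y) + 7*sin(y) - 11*cos(y) + C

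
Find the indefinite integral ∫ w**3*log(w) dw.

w**4*log(w)/4 - w**4/16 + C

Use integration by parts with u = log(w), dv = w**3 dw.
Then du = 1/w dw and v = w**4/4.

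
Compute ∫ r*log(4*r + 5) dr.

r**2*log(4*r + 5)/2 - r**2/4 + 5*r/8 - 25*log(4*r + 5)/32 + C

Use integration by parts with u = log(4*r + 5), dv = r dr.
Then du = 4/(4*r + 5) dr and v = r**2/2.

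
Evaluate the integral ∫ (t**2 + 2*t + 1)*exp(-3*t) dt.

Use integration by parts with u = t**2 + 2*t + 1, dv = exp(-3*t) dt, so v = -exp(-3*t)/3.
Apply parts 2 times (tabular method): alternate signs, differentiate u down to 0, integrate dv up.

(-9*t**2 - 24*t - 17)*exp(-3*t)/27 + C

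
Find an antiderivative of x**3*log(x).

x**4*log(x)/4 - x**4/16 + C

Use integration by parts with u = log(x), dv = x**3 dx.
Then du = 1/x dx and v = x**4/4.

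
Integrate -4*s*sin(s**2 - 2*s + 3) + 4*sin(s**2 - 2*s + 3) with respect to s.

2*cos(s**2 - 2*s + 3) + C

Let u = s**2 - 2*s + 3, so du = (2*s - 2) ds.
Rewriting, the integral becomes -2·∫ sin(u) du = -2·-cos(u).
Substituting back, u = s**2 - 2*s + 3.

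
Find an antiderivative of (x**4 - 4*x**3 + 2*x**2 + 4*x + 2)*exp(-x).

(-x**4 - 2*x**2 - 8*x - 10)*exp(-x) + C

Use integration by parts with u = x**4 - 4*x**3 + 2*x**2 + 4*x + 2, dv = exp(-x) dx, so v = -exp(-x).
Apply parts 4 times (tabular method): alternate signs, differentiate u down to 0, integrate dv up.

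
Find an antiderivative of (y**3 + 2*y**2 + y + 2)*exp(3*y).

Use integration by parts with u = y**3 + 2*y**2 + y + 2, dv = exp(3*y) dy, so v = exp(3*y)/3.
Apply parts 3 times (tabular method): alternate signs, differentiate u down to 0, integrate dv up.

(9*y**3 + 9*y**2 + 3*y + 17)*exp(3*y)/27 + C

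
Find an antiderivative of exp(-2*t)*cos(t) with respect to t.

Let I denote the integral. Integrate by parts with u = cos(t), dv = exp(-2*t) dt, so v = -exp(-2*t)/2: I = -exp(-2*t)*cos(t)/2 − (1/2)·∫ exp(-2*t)*sin(t) dt.
Apply parts again with u = sin(t), dv = exp(-2*t) dt: ∫ exp(-2*t)*sin(t) dt = -exp(-2*t)*sin(t)/2 + (1/2)·I. Substituting back brings back I: I = exp(-2*t)*sin(t)/4 - exp(-2*t)*cos(t)/2 − (1/4)·I.
Solving for I: (1 + 1/4)·I equals the remaining terms, so I = (4/5)·(exp(-2*t)*sin(t)/4 - exp(-2*t)*cos(t)/2).

exp(-2*t)*sin(t)/5 - 2*exp(-2*t)*cos(t)/5 + C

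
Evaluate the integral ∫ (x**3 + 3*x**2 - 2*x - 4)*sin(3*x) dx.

Use integration by parts with u = x**3 + 3*x**2 - 2*x - 4, dv = sin(3*x) dx, so v = -cos(3*x)/3.
Apply parts 3 times (tabular method): alternate signs, differentiate u down to 0, integrate dv up.

-x**3*cos(3*x)/3 + x**2*sin(3*x)/3 - x**2*cos(3*x) + 2*x*sin(3*x)/3 + 8*x*cos(3*x)/9 - 8*sin(3*x)/27 + 14*cos(3*x)/9 + C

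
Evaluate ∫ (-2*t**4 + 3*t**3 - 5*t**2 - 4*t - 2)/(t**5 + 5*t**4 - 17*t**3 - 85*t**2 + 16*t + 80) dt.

Factor the denominator: (t - 4)*(t - 1)*(t + 1)*(t + 4)*(t + 5).
Partial-fraction decomposition: -433/(54*(t + 5)) + 77/(12*(t + 4)) - 1/(15*(t + 1)) + 1/(18*(t - 1)) - 209/(540*(t - 4)).
Integrate each term: A/(t−a) contributes A·log|t−a|.

-209*log(t - 4)/540 + log(t - 1)/18 - log(t + 1)/15 + 77*log(t + 4)/12 - 433*log(t + 5)/54 + C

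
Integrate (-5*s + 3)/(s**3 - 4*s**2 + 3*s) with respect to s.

-2*log(s - 3) + log(s**2 - s) + C

Factor the denominator: s*(s - 3)*(s - 1).
Partial-fraction decomposition: 1/(s - 1) - 2/(s - 3) + 1/s.
Integrate each term: A/(s−a) contributes A·log|s−a|.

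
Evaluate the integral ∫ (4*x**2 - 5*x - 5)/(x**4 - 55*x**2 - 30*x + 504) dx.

Factor the denominator: (x - 7)*(x - 3)*(x + 4)*(x + 6).
Partial-fraction decomposition: -13/(18*(x + 6)) + 79/(154*(x + 4)) - 4/(63*(x - 3)) + 3/(11*(x - 7)).
Integrate each term: A/(x−a) contributes A·log|x−a|.

3*log(x - 7)/11 - 4*log(x - 3)/63 + 79*log(x + 4)/154 - 13*log(x + 6)/18 + C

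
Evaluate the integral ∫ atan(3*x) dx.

Use integration by parts with u = arctan(3*x), dv = dx.
Then du = 3/(9*x**2 + 1) dx.

x*atan(3*x) - log(9*x**2 + 1)/6 + C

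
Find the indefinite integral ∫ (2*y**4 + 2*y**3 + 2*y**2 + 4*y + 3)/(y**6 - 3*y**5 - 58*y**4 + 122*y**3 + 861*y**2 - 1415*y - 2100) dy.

Factor the denominator: (y - 7)*(y - 4)*(y - 3)*(y + 1)*(y + 5)**2.
Partial-fraction decomposition: -19999/(248832*(y + 5)) + 1033/(3456*(y + 5)**2) - 1/(2560*(y + 1)) + 249/(1024*(y - 3)) - 691/(1215*(y - 4)) + 5617/(13824*(y - 7)).
Integrate each term; A/(y−a) gives A·log|y−a|; A/(y−a)² gives −A/(y−a).

5617*log(y - 7)/13824 - 691*log(y - 4)/1215 + 249*log(y - 3)/1024 - log(y + 1)/2560 - 19999*log(y + 5)/248832 - 1033/(3456*y + 17280) + C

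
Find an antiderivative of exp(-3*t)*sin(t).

-3*exp(-3*t)*sin(t)/10 - exp(-3*t)*cos(t)/10 + C

Let I denote the integral. Integrate by parts with u = sin(t), dv = exp(-3*t) dt, so v = -exp(-3*t)/3: I = -exp(-3*t)*sin(t)/3 + (1/3)·∫ exp(-3*t)*cos(t) dt.
Apply parts again with u = cos(t), dv = exp(-3*t) dt: ∫ exp(-3*t)*cos(t) dt = -exp(-3*t)*cos(t)/3 − (1/3)·I. Substituting back brings back I: I = -exp(-3*t)*sin(t)/3 - exp(-3*t)*cos(t)/9 − (1/9)·I.
Solving for I: (1 + 1/9)·I equals the remaining terms, so I = (9/10)·(-exp(-3*t)*sin(t)/3 - exp(-3*t)*cos(t)/9).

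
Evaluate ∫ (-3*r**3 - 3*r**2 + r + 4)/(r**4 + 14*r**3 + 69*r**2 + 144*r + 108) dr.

Factor the denominator: (r + 2)*(r + 3)**2*(r + 6).
Partial-fraction decomposition: -269/(18*(r + 6)) + 76/(9*(r + 3)) - 55/(3*(r + 3)**2) + 7/(2*(r + 2)).
Integrate each term; A/(r−a) gives A·log|r−a|; A/(r−a)² gives −A/(r−a).

7*log(r + 2)/2 + 76*log(r + 3)/9 - 269*log(r + 6)/18 + 55/(3*r + 9) + C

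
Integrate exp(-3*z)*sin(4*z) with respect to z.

-3*exp(-3*z)*sin(4*z)/25 - 4*exp(-3*z)*cos(4*z)/25 + C

Let I denote the integral. Integrate by parts with u = sin(4*z), dv = exp(-3*z) dz, so v = -exp(-3*z)/3: I = -exp(-3*z)*sin(4*z)/3 + (4/3)·∫ exp(-3*z)*cos(4*z) dz.
Apply parts again with u = cos(4*z), dv = exp(-3*z) dz: ∫ exp(-3*z)*cos(4*z) dz = -exp(-3*z)*cos(4*z)/3 − (4/3)·I. Substituting back brings back I: I = -exp(-3*z)*sin(4*z)/3 - 4*exp(-3*z)*cos(4*z)/9 − (16/9)·I.
Solving for I: (1 + 16/9)·I equals the remaining terms, so I = (9/25)·(-exp(-3*z)*sin(4*z)/3 - 4*exp(-3*z)*cos(4*z)/9).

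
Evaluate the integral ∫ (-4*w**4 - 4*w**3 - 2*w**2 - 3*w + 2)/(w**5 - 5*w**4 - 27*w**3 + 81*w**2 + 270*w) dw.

Factor the denominator: w*(w - 6)*(w - 5)*(w + 3)**2.
Partial-fraction decomposition: -14833/(15552*(w + 3)) + 223/(216*(w + 3)**2) + 3063/(320*(w - 5)) - 3068/(243*(w - 6)) + 1/(135*w).
Integrate each term; A/(w−a) gives A·log|w−a|; A/(w−a)² gives −A/(w−a).

log(w)/135 - 3068*log(w - 6)/243 + 3063*log(w - 5)/320 - 14833*log(w + 3)/15552 - 223/(216*w + 648) + C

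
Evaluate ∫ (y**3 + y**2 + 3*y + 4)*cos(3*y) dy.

y**3*sin(3*y)/3 + y**2*sin(3*y)/3 + y**2*cos(3*y)/3 + 7*y*sin(3*y)/9 + 2*y*cos(3*y)/9 + 34*sin(3*y)/27 + 7*cos(3*y)/27 + C

Use integration by parts with u = y**3 + y**2 + 3*y + 4, dv = cos(3*y) dy, so v = sin(3*y)/3.
Apply parts 3 times (tabular method): alternate signs, differentiate u down to 0, integrate dv up.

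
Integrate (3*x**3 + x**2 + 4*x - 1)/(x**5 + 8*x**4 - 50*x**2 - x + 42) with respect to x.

Factor the denominator: (x - 2)*(x - 1)*(x + 1)*(x + 3)*(x + 7).
Partial-fraction decomposition: -1009/(1728*(x + 7)) + 17/(32*(x + 3)) - 7/(72*(x + 1)) - 7/(64*(x - 1)) + 7/(27*(x - 2)).
Integrate each term: A/(x−a) contributes A·log|x−a|.

7*log(x - 2)/27 - 7*log(x - 1)/64 - 7*log(x + 1)/72 + 17*log(x + 3)/32 - 1009*log(x + 7)/1728 + C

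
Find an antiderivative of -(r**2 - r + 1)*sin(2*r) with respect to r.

Use integration by parts with u = r**2 - r + 1, dv = -sin(2*r) dr, so v = cos(2*r)/2.
Apply parts 2 times (tabular method): alternate signs, differentiate u down to 0, integrate dv up.

r**2*cos(2*r)/2 - r*sin(2*r)/2 - r*cos(2*r)/2 + sin(2*r)/4 + cos(2*r)/4 + C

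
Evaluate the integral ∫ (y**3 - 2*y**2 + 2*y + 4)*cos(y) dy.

y**3*sin(y) - 2*y**2*sin(y) + 3*y**2*cos(y) - 4*y*sin(y) - 4*y*cos(y) + 8*sin(y) - 4*cos(y) + C

Use integration by parts with u = y**3 - 2*y**2 + 2*y + 4, dv = cos(y) dy, so v = sin(y).
Apply parts 3 times (tabular method): alternate signs, differentiate u down to 0, integrate dv up.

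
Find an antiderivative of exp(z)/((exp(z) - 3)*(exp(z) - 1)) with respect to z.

log(exp(z) - 3)/2 - log(exp(z) - 1)/2 + C

Let u = e^z, du = e^z dz.
The integral becomes ∫ du/((u-1)(u-3)); decompose into partial fractions.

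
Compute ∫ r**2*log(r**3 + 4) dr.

Let u = r**3 + 4, so du = (3*r**2) dr.
The integral becomes (1/3)·∫ log(u) du; integrate by parts with u′=log(u), dv′=du.

r**3*log(r**3 + 4)/3 - r**3/3 + 4*log(r**3 + 4)/3 + C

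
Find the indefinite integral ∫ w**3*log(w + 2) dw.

Use integration by parts with u = log(w + 2), dv = w**3 dw.
Then du = 1/(w + 2) dw and v = w**4/4.

w**4*log(w + 2)/4 - w**4/16 + w**3/6 - w**2/2 + 2*w - 4*log(w + 2) + C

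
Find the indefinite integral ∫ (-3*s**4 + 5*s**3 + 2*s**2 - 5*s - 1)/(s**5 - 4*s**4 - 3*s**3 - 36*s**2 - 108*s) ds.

log(s)/108 - 2767*log(s - 6)/2160 - 71*log(s + 2)/208 - 1217*log(s**2 + 9)/1755 + 2*atan(s/3)/1755 + C

Factor the denominator: s*(s - 6)*(s + 2)*(s**2 + 9).
Partial-fraction decomposition: -2*(1217*s - 3)/(1755*(s**2 + 9)) - 71/(208*(s + 2)) - 2767/(2160*(s - 6)) + 1/(108*s).
Integrate each term; A/(s−a) gives A·log|s−a|; the (Bs+D)/(s²+p²) term gives a log and an atan.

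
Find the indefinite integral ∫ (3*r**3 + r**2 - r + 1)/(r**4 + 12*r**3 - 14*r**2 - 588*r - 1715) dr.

67*log(r - 7)/147 + 43*log(r + 5)/6 - 453*log(r + 7)/98 + 243/(7*r + 49) + C

Factor the denominator: (r - 7)*(r + 5)*(r + 7)**2.
Partial-fraction decomposition: -453/(98*(r + 7)) - 243/(7*(r + 7)**2) + 43/(6*(r + 5)) + 67/(147*(r - 7)).
Integrate each term; A/(r−a) gives A·log|r−a|; A/(r−a)² gives −A/(r−a).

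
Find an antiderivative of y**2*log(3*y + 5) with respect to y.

Use integration by parts with u = log(3*y + 5), dv = y**2 dy.
Then du = 3/(3*y + 5) dy and v = y**3/3.

y**3*log(3*y + 5)/3 - y**3/9 + 5*y**2/18 - 25*y/27 + 125*log(3*y + 5)/81 + C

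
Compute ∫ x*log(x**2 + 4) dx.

Let u = x**2 + 4, so du = (2*x) dx.
The integral becomes (1/2)·∫ log(u) du; integrate by parts with u′=log(u), dv′=du.

x**2*log(x**2 + 4)/2 - x**2/2 + 2*log(x**2 + 4) + C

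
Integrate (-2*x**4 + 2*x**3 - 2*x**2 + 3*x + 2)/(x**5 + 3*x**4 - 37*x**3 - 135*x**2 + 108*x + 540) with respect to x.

Factor the denominator: (x - 6)*(x - 2)*(x + 3)**2*(x + 5).
Partial-fraction decomposition: -1563/(308*(x + 5)) + 29747/(8100*(x + 3)) - 241/(90*(x + 3)**2) + 4/(175*(x - 2)) - 553/(891*(x - 6)).
Integrate each term; A/(x−a) gives A·log|x−a|; A/(x−a)² gives −A/(x−a).

-553*log(x - 6)/891 + 4*log(x - 2)/175 + 29747*log(x + 3)/8100 - 1563*log(x + 5)/308 + 241/(90*x + 270) + C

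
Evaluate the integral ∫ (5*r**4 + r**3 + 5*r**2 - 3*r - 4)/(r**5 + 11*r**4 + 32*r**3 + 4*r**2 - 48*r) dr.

log(r)/12 + 4*log(r - 1)/105 + 47*log(r + 2)/24 - 163*log(r + 4)/10 + 3229*log(r + 6)/168 + C

Factor the denominator: r*(r - 1)*(r + 2)*(r + 4)*(r + 6).
Partial-fraction decomposition: 3229/(168*(r + 6)) - 163/(10*(r + 4)) + 47/(24*(r + 2)) + 4/(105*(r - 1)) + 1/(12*r).
Integrate each term: A/(r−a) contributes A·log|r−a|.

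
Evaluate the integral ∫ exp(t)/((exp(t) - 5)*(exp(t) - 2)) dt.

Let u = e^t, du = e^t dt.
The integral becomes ∫ du/((u-2)(u-5)); decompose into partial fractions.

log(exp(t) - 5)/3 - log(exp(t) - 2)/3 + C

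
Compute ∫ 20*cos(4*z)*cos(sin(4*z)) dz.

Let u = sin(4*z), so du = (4*cos(4*z)) dz.
Rewriting, the integral becomes 5·∫ cos(u) du = 5·sin(u).
Substituting back, u = sin(4*z).

5*sin(sin(4*z)) + C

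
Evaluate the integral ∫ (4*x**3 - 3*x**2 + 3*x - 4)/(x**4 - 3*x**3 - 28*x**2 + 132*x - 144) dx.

54*log(x - 4)/5 - 86*log(x - 3)/9 + 11*log(x - 2)/8 + 497*log(x + 6)/360 + C

Factor the denominator: (x - 4)*(x - 3)*(x - 2)*(x + 6).
Partial-fraction decomposition: 497/(360*(x + 6)) + 11/(8*(x - 2)) - 86/(9*(x - 3)) + 54/(5*(x - 4)).
Integrate each term: A/(x−a) contributes A·log|x−a|.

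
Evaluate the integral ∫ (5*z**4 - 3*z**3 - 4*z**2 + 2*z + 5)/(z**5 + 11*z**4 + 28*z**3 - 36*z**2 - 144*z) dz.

-5*log(z)/144 + 49*log(z - 2)/480 + 449*log(z + 3)/45 - 1405*log(z + 4)/48 + 6977*log(z + 6)/288 + C

Factor the denominator: z*(z - 2)*(z + 3)*(z + 4)*(z + 6).
Partial-fraction decomposition: 6977/(288*(z + 6)) - 1405/(48*(z + 4)) + 449/(45*(z + 3)) + 49/(480*(z - 2)) - 5/(144*z).
Integrate each term: A/(z−a) contributes A·log|z−a|.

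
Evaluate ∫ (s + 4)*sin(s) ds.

Use integration by parts with u = s + 4, dv = sin(s) ds, so v = -cos(s).
Apply parts 1 times (tabular method): alternate signs, differentiate u down to 0, integrate dv up.

-s*cos(s) + sin(s) - 4*cos(s) + C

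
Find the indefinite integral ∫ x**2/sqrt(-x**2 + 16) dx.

-x*sqrt(-x**2 + 16)/2 + 8*asin(x/4) + C

Substitute x = 4·sin(θ), so dx = 4·cos(θ) dθ and the radical becomes sqrt(-x**2 + 16) = 4·cos(θ) by the Pythagorean identity.
Integrate the resulting trig expression in θ, then back-substitute θ = asin(x/4), sin(θ) = x/4, cos(θ) = sqrt(-x**2 + 16)/4 (absorbing any constant into C).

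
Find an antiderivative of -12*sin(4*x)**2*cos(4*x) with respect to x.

-sin(4*x)**3 + C

Let u = sin(4*x), so du = (4*cos(4*x)) dx.
Rewriting, the integral becomes -3·∫ u^2 du = -3·u^3/3.
Substituting back, u = sin(4*x).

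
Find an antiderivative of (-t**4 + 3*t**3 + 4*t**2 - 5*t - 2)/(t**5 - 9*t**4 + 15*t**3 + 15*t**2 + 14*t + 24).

-268*log(t - 6)/259 + 11*log(t - 4)/85 + 3*log(t + 1)/70 - 173*log(t**2 + 1)/2516 - 335*atan(t)/1258 + C

Factor the denominator: (t - 6)*(t - 4)*(t + 1)*(t**2 + 1).
Partial-fraction decomposition: -(173*t + 335)/(1258*(t**2 + 1)) + 3/(70*(t + 1)) + 11/(85*(t - 4)) - 268/(259*(t - 6)).
Integrate each term; A/(t−a) gives A·log|t−a|; the (Bt+D)/(t²+p²) term gives a log and an atan.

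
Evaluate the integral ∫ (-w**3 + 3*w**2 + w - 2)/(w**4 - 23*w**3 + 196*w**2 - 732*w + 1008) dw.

-191*log(w - 7)/3 + 123*log(w - 6)/2 + 7*log(w - 4)/6 - 52/(w - 6) + C

Factor the denominator: (w - 7)*(w - 6)**2*(w - 4).
Partial-fraction decomposition: 7/(6*(w - 4)) + 123/(2*(w - 6)) + 52/(w - 6)**2 - 191/(3*(w - 7)).
Integrate each term; A/(w−a) gives A·log|w−a|; A/(w−a)² gives −A/(w−a).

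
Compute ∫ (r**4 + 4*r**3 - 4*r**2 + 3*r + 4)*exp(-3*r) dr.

Use integration by parts with u = r**4 + 4*r**3 - 4*r**2 + 3*r + 4, dv = exp(-3*r) dr, so v = -exp(-3*r)/3.
Apply parts 4 times (tabular method): alternate signs, differentiate u down to 0, integrate dv up.

(-27*r**4 - 144*r**3 - 36*r**2 - 105*r - 143)*exp(-3*r)/81 + C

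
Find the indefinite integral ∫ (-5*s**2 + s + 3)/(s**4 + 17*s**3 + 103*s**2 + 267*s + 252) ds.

349*log(s + 3)/16 - 27*log(s + 4) + 83*log(s + 7)/16 + 45/(4*s + 12) + C

Factor the denominator: (s + 3)**2*(s + 4)*(s + 7).
Partial-fraction decomposition: 83/(16*(s + 7)) - 27/(s + 4) + 349/(16*(s + 3)) - 45/(4*(s + 3)**2).
Integrate each term; A/(s−a) gives A·log|s−a|; A/(s−a)² gives −A/(s−a).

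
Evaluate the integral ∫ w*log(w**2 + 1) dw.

Let u = w**2 + 1, so du = (2*w) dw.
The integral becomes (1/2)·∫ log(u) du; integrate by parts with u′=log(u), dv′=du.

w**2*log(w**2 + 1)/2 - w**2/2 + log(w**2 + 1)/2 + C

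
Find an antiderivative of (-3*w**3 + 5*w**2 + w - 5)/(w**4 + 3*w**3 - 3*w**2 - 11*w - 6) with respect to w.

Factor the denominator: (w - 2)*(w + 1)**2*(w + 3).
Partial-fraction decomposition: -59/(10*(w + 3)) + 55/(18*(w + 1)) - 1/(3*(w + 1)**2) - 7/(45*(w - 2)).
Integrate each term; A/(w−a) gives A·log|w−a|; A/(w−a)² gives −A/(w−a).

-7*log(w - 2)/45 + 55*log(w + 1)/18 - 59*log(w + 3)/10 + 1/(3*w + 3) + C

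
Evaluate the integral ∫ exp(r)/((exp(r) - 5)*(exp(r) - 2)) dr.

Let u = e^r, du = e^r dr.
The integral becomes ∫ du/((u-5)(u-2)); decompose into partial fractions.

log(exp(r) - 5)/3 - log(exp(r) - 2)/3 + C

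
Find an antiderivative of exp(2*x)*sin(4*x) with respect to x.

exp(2*x)*sin(4*x)/10 - exp(2*x)*cos(4*x)/5 + C

Let I denote the integral. Integrate by parts with u = sin(4*x), dv = exp(2*x) dx, so v = exp(2*x)/2: I = exp(2*x)*sin(4*x)/2 − 2·∫ exp(2*x)*cos(4*x) dx.
Apply parts again with u = cos(4*x), dv = exp(2*x) dx: ∫ exp(2*x)*cos(4*x) dx = exp(2*x)*cos(4*x)/2 + 2·I. Substituting back brings back I: I = exp(2*x)*sin(4*x)/2 - exp(2*x)*cos(4*x) − 4·I.
Solving for I: (1 + 4)·I equals the remaining terms, so I = (1/5)·(exp(2*x)*sin(4*x)/2 - exp(2*x)*cos(4*x)).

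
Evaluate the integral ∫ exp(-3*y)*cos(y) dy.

exp(-3*y)*sin(y)/10 - 3*exp(-3*y)*cos(y)/10 + C

Let I denote the integral. Integrate by parts with u = cos(y), dv = exp(-3*y) dy, so v = -exp(-3*y)/3: I = -exp(-3*y)*cos(y)/3 − (1/3)·∫ exp(-3*y)*sin(y) dy.
Apply parts again with u = sin(y), dv = exp(-3*y) dy: ∫ exp(-3*y)*sin(y) dy = -exp(-3*y)*sin(y)/3 + (1/3)·I. Substituting back brings back I: I = exp(-3*y)*sin(y)/9 - exp(-3*y)*cos(y)/3 − (1/9)·I.
Solving for I: (1 + 1/9)·I equals the remaining terms, so I = (9/10)·(exp(-3*y)*sin(y)/9 - exp(-3*y)*cos(y)/3).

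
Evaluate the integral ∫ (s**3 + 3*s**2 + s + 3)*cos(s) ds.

Use integration by parts with u = s**3 + 3*s**2 + s + 3, dv = cos(s) ds, so v = sin(s).
Apply parts 3 times (tabular method): alternate signs, differentiate u down to 0, integrate dv up.

s**3*sin(s) + 3*s**2*sin(s) + 3*s**2*cos(s) - 5*s*sin(s) + 6*s*cos(s) - 3*sin(s) - 5*cos(s) + C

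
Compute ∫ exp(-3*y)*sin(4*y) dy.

Let I denote the integral. Integrate by parts with u = sin(4*y), dv = exp(-3*y) dy, so v = -exp(-3*y)/3: I = -exp(-3*y)*sin(4*y)/3 + (4/3)·∫ exp(-3*y)*cos(4*y) dy.
Apply parts again with u = cos(4*y), dv = exp(-3*y) dy: ∫ exp(-3*y)*cos(4*y) dy = -exp(-3*y)*cos(4*y)/3 − (4/3)·I. Substituting back brings back I: I = -exp(-3*y)*sin(4*y)/3 - 4*exp(-3*y)*cos(4*y)/9 − (16/9)·I.
Solving for I: (1 + 16/9)·I equals the remaining terms, so I = (9/25)·(-exp(-3*y)*sin(4*y)/3 - 4*exp(-3*y)*cos(4*y)/9).

-3*exp(-3*y)*sin(4*y)/25 - 4*exp(-3*y)*cos(4*y)/25 + C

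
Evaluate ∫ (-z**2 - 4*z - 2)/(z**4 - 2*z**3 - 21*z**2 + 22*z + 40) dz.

-47*log(z - 5)/162 + 7*log(z - 2)/27 + log(z + 1)/54 + log(z + 4)/81 + C

Factor the denominator: (z - 5)*(z - 2)*(z + 1)*(z + 4).
Partial-fraction decomposition: 1/(81*(z + 4)) + 1/(54*(z + 1)) + 7/(27*(z - 2)) - 47/(162*(z - 5)).
Integrate each term: A/(z−a) contributes A·log|z−a|.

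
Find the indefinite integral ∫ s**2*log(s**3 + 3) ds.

Let u = s**3 + 3, so du = (3*s**2) ds.
The integral becomes (1/3)·∫ log(u) du; integrate by parts with u′=log(u), dv′=du.

s**3*log(s**3 + 3)/3 - s**3/3 + log(s**3 + 3) + C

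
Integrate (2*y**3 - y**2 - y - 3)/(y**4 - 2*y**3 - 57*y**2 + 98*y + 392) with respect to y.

Factor the denominator: (y - 7)*(y - 4)*(y + 2)*(y + 7).
Partial-fraction decomposition: 731/(770*(y + 7)) - 7/(90*(y + 2)) - 35/(66*(y - 4)) + 209/(126*(y - 7)).
Integrate each term: A/(y−a) contributes A·log|y−a|.

209*log(y - 7)/126 - 35*log(y - 4)/66 - 7*log(y + 2)/90 + 731*log(y + 7)/770 + C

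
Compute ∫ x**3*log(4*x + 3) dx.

x**4*log(4*x + 3)/4 - x**4/16 + x**3/16 - 9*x**2/128 + 27*x/256 - 81*log(4*x + 3)/1024 + C

Use integration by parts with u = log(4*x + 3), dv = x**3 dx.
Then du = 4/(4*x + 3) dx and v = x**4/4.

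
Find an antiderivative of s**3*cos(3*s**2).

Let u = s², du = 2s ds; rewrite as (1/2)∫ u^1·cos(3u) du.
Now integrate by parts 1 time.

s**2*sin(3*s**2)/6 + cos(3*s**2)/18 + C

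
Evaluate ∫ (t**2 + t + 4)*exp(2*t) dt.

Use integration by parts with u = t**2 + t + 4, dv = exp(2*t) dt, so v = exp(2*t)/2.
Apply parts 2 times (tabular method): alternate signs, differentiate u down to 0, integrate dv up.

(t**2 + 4)*exp(2*t)/2 + C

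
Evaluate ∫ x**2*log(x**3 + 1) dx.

x**3*log(x**3 + 1)/3 - x**3/3 + log(x**3 + 1)/3 + C

Let u = x**3 + 1, so du = (3*x**2) dx.
The integral becomes (1/3)·∫ log(u) du; integrate by parts with u′=log(u), dv′=du.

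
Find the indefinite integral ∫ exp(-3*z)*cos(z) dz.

Let I denote the integral. Integrate by parts with u = cos(z), dv = exp(-3*z) dz, so v = -exp(-3*z)/3: I = -exp(-3*z)*cos(z)/3 − (1/3)·∫ exp(-3*z)*sin(z) dz.
Apply parts again with u = sin(z), dv = exp(-3*z) dz: ∫ exp(-3*z)*sin(z) dz = -exp(-3*z)*sin(z)/3 + (1/3)·I. Substituting back brings back I: I = exp(-3*z)*sin(z)/9 - exp(-3*z)*cos(z)/3 − (1/9)·I.
Solving for I: (1 + 1/9)·I equals the remaining terms, so I = (9/10)·(exp(-3*z)*sin(z)/9 - exp(-3*z)*cos(z)/3).

exp(-3*z)*sin(z)/10 - 3*exp(-3*z)*cos(z)/10 + C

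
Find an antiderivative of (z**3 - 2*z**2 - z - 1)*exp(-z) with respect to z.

(-z**3 - z**2 - z)*exp(-z) + C

Use integration by parts with u = z**3 - 2*z**2 - z - 1, dv = exp(-z) dz, so v = -exp(-z).
Apply parts 3 times (tabular method): alternate signs, differentiate u down to 0, integrate dv up.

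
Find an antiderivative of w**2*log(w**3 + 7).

Let u = w**3 + 7, so du = (3*w**2) dw.
The integral becomes (1/3)·∫ log(u) du; integrate by parts with u′=log(u), dv′=du.

w**3*log(w**3 + 7)/3 - w**3/3 + 7*log(w**3 + 7)/3 + C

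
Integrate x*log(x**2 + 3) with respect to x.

Let u = x**2 + 3, so du = (2*x) dx.
The integral becomes (1/2)·∫ log(u) du; integrate by parts with u′=log(u), dv′=du.

x**2*log(x**2 + 3)/2 - x**2/2 + 3*log(x**2 + 3)/2 + C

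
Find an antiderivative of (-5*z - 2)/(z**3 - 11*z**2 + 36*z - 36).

Factor the denominator: (z - 6)*(z - 3)*(z - 2).
Partial-fraction decomposition: -3/(z - 2) + 17/(3*(z - 3)) - 8/(3*(z - 6)).
Integrate each term: A/(z−a) contributes A·log|z−a|.

-8*log(z - 6)/3 + 17*log(z - 3)/3 - 3*log(z - 2) + C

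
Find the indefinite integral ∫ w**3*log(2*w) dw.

w**4*(log(w) + log(2))/4 - w**4/16 + C

Use integration by parts with u = log(2*w), dv = w**3 dw.
Then du = 1/w dw and v = w**4/4.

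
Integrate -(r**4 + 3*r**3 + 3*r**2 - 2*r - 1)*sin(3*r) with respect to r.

r**4*cos(3*r)/3 - 4*r**3*sin(3*r)/9 + r**3*cos(3*r) - r**2*sin(3*r) + 5*r**2*cos(3*r)/9 - 10*r*sin(3*r)/27 - 4*r*cos(3*r)/3 + 4*sin(3*r)/9 - 37*cos(3*r)/81 + C

Use integration by parts with u = r**4 + 3*r**3 + 3*r**2 - 2*r - 1, dv = -sin(3*r) dr, so v = cos(3*r)/3.
Apply parts 4 times (tabular method): alternate signs, differentiate u down to 0, integrate dv up.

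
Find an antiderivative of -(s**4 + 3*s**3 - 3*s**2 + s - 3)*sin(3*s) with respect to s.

s**4*cos(3*s)/3 - 4*s**3*sin(3*s)/9 + s**3*cos(3*s) - s**2*sin(3*s) - 13*s**2*cos(3*s)/9 + 26*s*sin(3*s)/27 - s*cos(3*s)/3 + sin(3*s)/9 - 55*cos(3*s)/81 + C

Use integration by parts with u = s**4 + 3*s**3 - 3*s**2 + s - 3, dv = -sin(3*s) ds, so v = cos(3*s)/3.
Apply parts 4 times (tabular method): alternate signs, differentiate u down to 0, integrate dv up.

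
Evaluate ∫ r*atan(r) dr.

Use integration by parts with u = arctan(r), dv = r dr.
Then du = 1/(r**2 + 1) dr.

r**2*atan(r)/2 - r/2 + atan(r)/2 + C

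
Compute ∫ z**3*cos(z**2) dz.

Let u = z², du = 2z dz; rewrite as (1/2)∫ u^1·cos(1u) du.
Now integrate by parts 1 time.

z**2*sin(z**2)/2 + cos(z**2)/2 + C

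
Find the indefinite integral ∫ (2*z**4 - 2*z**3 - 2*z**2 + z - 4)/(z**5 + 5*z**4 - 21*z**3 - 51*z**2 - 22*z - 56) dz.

Factor the denominator: (z - 4)*(z + 2)*(z + 7)*(z**2 + 1).
Partial-fraction decomposition: -3*(61*z + 23)/(4250*(z**2 + 1)) + 489/(250*(z + 7)) - 17/(75*(z + 2)) + 16/(51*(z - 4)).
Integrate each term; A/(z−a) gives A·log|z−a|; the (Bz+D)/(z²+p²) term gives a log and an atan.

16*log(z - 4)/51 - 17*log(z + 2)/75 + 489*log(z + 7)/250 - 183*log(z**2 + 1)/8500 - 69*atan(z)/4250 + C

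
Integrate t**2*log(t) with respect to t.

Use integration by parts with u = log(t), dv = t**2 dt.
Then du = 1/t dt and v = t**3/3.

t**3*log(t)/3 - t**3/9 + C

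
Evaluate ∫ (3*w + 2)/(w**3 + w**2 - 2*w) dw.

-log(w) + 5*log(w - 1)/3 - 2*log(w + 2)/3 + C

Factor the denominator: w*(w - 1)*(w + 2).
Partial-fraction decomposition: -2/(3*(w + 2)) + 5/(3*(w - 1)) - 1/w.
Integrate each term: A/(w−a) contributes A·log|w−a|.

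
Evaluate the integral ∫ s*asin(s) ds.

s**2*asin(s)/2 + s*sqrt(-s**2 + 1)/4 - asin(s)/4 + C

Use integration by parts with u = arcsin(s), dv = s ds.
Then du = 1/sqrt(-s**2 + 1) ds.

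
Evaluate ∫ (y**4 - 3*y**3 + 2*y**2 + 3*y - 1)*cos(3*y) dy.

Use integration by parts with u = y**4 - 3*y**3 + 2*y**2 + 3*y - 1, dv = cos(3*y) dy, so v = sin(3*y)/3.
Apply parts 4 times (tabular method): alternate signs, differentiate u down to 0, integrate dv up.

y**4*sin(3*y)/3 - y**3*sin(3*y) + 4*y**3*cos(3*y)/9 + 2*y**2*sin(3*y)/9 - y**2*cos(3*y) + 5*y*sin(3*y)/3 + 4*y*cos(3*y)/27 - 31*sin(3*y)/81 + 5*cos(3*y)/9 + C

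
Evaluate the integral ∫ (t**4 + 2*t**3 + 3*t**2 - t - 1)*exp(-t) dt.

Use integration by parts with u = t**4 + 2*t**3 + 3*t**2 - t - 1, dv = exp(-t) dt, so v = -exp(-t).
Apply parts 4 times (tabular method): alternate signs, differentiate u down to 0, integrate dv up.

(-t**4 - 6*t**3 - 21*t**2 - 41*t - 40)*exp(-t) + C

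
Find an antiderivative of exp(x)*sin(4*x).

exp(x)*sin(4*x)/17 - 4*exp(x)*cos(4*x)/17 + C

Let I denote the integral. Integrate by parts with u = sin(4*x), dv = exp(x) dx, so v = exp(x): I = exp(x)*sin(4*x) − 4·∫ exp(x)*cos(4*x) dx.
Apply parts again with u = cos(4*x), dv = exp(x) dx: ∫ exp(x)*cos(4*x) dx = exp(x)*cos(4*x) + 4·I. Substituting back brings back I: I = exp(x)*sin(4*x) - 4*exp(x)*cos(4*x) − 16·I.
Solving for I: (1 + 16)·I equals the remaining terms, so I = (1/17)·(exp(x)*sin(4*x) - 4*exp(x)*cos(4*x)).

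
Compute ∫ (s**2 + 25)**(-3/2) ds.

Substitute s = 5·tan(θ), so ds = 5·sec(θ)^2 dθ and the radical becomes sqrt(s**2 + 25) = 5·sec(θ) by the Pythagorean identity.
Integrate the resulting trig expression in θ, then back-substitute tan(θ) = s/5, sec(θ) = sqrt(s**2 + 25)/5 (absorbing any constant into C).

s/(25*sqrt(s**2 + 25)) + C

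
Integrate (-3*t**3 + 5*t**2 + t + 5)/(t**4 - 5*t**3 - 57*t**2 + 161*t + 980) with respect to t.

Factor the denominator: (t - 7)**2*(t + 4)*(t + 5).
Partial-fraction decomposition: -125/(36*(t + 5)) + 273/(121*(t + 4)) - 7771/(4356*(t - 7)) - 193/(33*(t - 7)**2).
Integrate each term; A/(t−a) gives A·log|t−a|; A/(t−a)² gives −A/(t−a).

-7771*log(t - 7)/4356 + 273*log(t + 4)/121 - 125*log(t + 5)/36 + 193/(33*t - 231) + C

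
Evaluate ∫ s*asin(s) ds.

s**2*asin(s)/2 + s*sqrt(-s**2 + 1)/4 - asin(s)/4 + C

Use integration by parts with u = arcsin(s), dv = s ds.
Then du = 1/sqrt(-s**2 + 1) ds.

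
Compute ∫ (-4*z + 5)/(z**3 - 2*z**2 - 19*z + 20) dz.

Factor the denominator: (z - 5)*(z - 1)*(z + 4).
Partial-fraction decomposition: 7/(15*(z + 4)) - 1/(20*(z - 1)) - 5/(12*(z - 5)).
Integrate each term: A/(z−a) contributes A·log|z−a|.

-5*log(z - 5)/12 - log(z - 1)/20 + 7*log(z + 4)/15 + C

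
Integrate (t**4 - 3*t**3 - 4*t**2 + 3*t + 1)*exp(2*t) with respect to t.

Use integration by parts with u = t**4 - 3*t**3 - 4*t**2 + 3*t + 1, dv = exp(2*t) dt, so v = exp(2*t)/2.
Apply parts 4 times (tabular method): alternate signs, differentiate u down to 0, integrate dv up.

(4*t**4 - 20*t**3 + 14*t**2 - 2*t + 5)*exp(2*t)/8 + C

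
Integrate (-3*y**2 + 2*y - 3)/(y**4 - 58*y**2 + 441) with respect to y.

Factor the denominator: (y - 7)*(y - 3)*(y + 3)*(y + 7).
Partial-fraction decomposition: 41/(140*(y + 7)) - 3/(20*(y + 3)) + 1/(10*(y - 3)) - 17/(70*(y - 7)).
Integrate each term: A/(y−a) contributes A·log|y−a|.

-17*log(y - 7)/70 + log(y - 3)/10 - 3*log(y + 3)/20 + 41*log(y + 7)/140 + C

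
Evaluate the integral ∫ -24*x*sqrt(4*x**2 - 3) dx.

-2*(4*x**2 - 3)**(3/2) + C

Let u = 4*x**2 - 3, so du = (8*x) dx.
Rewriting, the integral becomes -3·∫ √u du = -3·(2/3)u^(3/2).
Substituting back, u = 4*x**2 - 3.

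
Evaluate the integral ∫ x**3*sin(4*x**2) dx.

Let u = x², du = 2x dx; rewrite as (1/2)∫ u^1·sin(4u) du.
Now integrate by parts 1 time.

-x**2*cos(4*x**2)/8 + sin(4*x**2)/32 + C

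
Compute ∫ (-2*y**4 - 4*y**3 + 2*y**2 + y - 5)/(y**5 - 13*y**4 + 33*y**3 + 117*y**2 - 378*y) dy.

5*log(y)/378 - 3037*log(y - 7)/140 + 3383*log(y - 6)/162 - 127*log(y - 3)/108 - 11*log(y + 3)/405 + C

Factor the denominator: y*(y - 7)*(y - 6)*(y - 3)*(y + 3).
Partial-fraction decomposition: -11/(405*(y + 3)) - 127/(108*(y - 3)) + 3383/(162*(y - 6)) - 3037/(140*(y - 7)) + 5/(378*y).
Integrate each term: A/(y−a) contributes A·log|y−a|.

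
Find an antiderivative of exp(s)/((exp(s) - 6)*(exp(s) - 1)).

log(exp(s) - 6)/5 - log(exp(s) - 1)/5 + C

Let u = e^s, du = e^s ds.
The integral becomes ∫ du/((u-1)(u-6)); decompose into partial fractions.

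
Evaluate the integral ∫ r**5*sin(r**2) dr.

Let u = r², du = 2r dr; rewrite as (1/2)∫ u^2·sin(1u) du.
Now integrate by parts 2 times.

-r**4*cos(r**2)/2 + r**2*sin(r**2) + cos(r**2) + C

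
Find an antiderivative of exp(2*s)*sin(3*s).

Let I denote the integral. Integrate by parts with u = sin(3*s), dv = exp(2*s) ds, so v = exp(2*s)/2: I = exp(2*s)*sin(3*s)/2 − (3/2)·∫ exp(2*s)*cos(3*s) ds.
Apply parts again with u = cos(3*s), dv = exp(2*s) ds: ∫ exp(2*s)*cos(3*s) ds = exp(2*s)*cos(3*s)/2 + (3/2)·I. Substituting back brings back I: I = exp(2*s)*sin(3*s)/2 - 3*exp(2*s)*cos(3*s)/4 − (9/4)·I.
Solving for I: (1 + 9/4)·I equals the remaining terms, so I = (4/13)·(exp(2*s)*sin(3*s)/2 - 3*exp(2*s)*cos(3*s)/4).

2*exp(2*s)*sin(3*s)/13 - 3*exp(2*s)*cos(3*s)/13 + C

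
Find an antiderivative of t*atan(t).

t**2*atan(t)/2 - t/2 + atan(t)/2 + C

Use integration by parts with u = arctan(t), dv = t dt.
Then du = 1/(t**2 + 1) dt.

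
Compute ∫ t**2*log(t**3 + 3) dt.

Let u = t**3 + 3, so du = (3*t**2) dt.
The integral becomes (1/3)·∫ log(u) du; integrate by parts with u′=log(u), dv′=du.

t**3*log(t**3 + 3)/3 - t**3/3 + log(t**3 + 3) + C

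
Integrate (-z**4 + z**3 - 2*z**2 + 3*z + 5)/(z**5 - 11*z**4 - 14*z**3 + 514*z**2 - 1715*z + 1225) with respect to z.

Factor the denominator: (z - 7)*(z - 5)**2*(z - 1)*(z + 7).
Partial-fraction decomposition: -1429/(8064*(z + 7)) - 1/(128*(z - 1)) + 1591/(288*(z - 5)) + 265/(48*(z - 5)**2) - 355/(56*(z - 7)).
Integrate each term; A/(z−a) gives A·log|z−a|; A/(z−a)² gives −A/(z−a).

-355*log(z - 7)/56 + 1591*log(z - 5)/288 - log(z - 1)/128 - 1429*log(z + 7)/8064 - 265/(48*z - 240) + C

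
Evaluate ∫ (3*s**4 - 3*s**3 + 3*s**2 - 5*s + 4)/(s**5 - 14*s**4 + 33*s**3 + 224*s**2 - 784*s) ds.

Factor the denominator: s*(s - 7)**2*(s - 4)*(s + 4).
Partial-fraction decomposition: 129/(484*(s + 4)) + 19/(9*(s - 4)) + 33482/(53361*(s - 7)) + 6290/(231*(s - 7)**2) - 1/(196*s).
Integrate each term; A/(s−a) gives A·log|s−a|; A/(s−a)² gives −A/(s−a).

-log(s)/196 + 33482*log(s - 7)/53361 + 19*log(s - 4)/9 + 129*log(s + 4)/484 - 6290/(231*s - 1617) + C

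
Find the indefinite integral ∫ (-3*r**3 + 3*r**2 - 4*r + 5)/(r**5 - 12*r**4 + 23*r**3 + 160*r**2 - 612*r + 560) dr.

Factor the denominator: (r - 7)*(r - 5)*(r - 2)**2*(r + 4).
Partial-fraction decomposition: 29/(396*(r + 4)) - 67/(180*(r - 2)) - 1/(6*(r - 2)**2) + 35/(18*(r - 5)) - 181/(110*(r - 7)).
Integrate each term; A/(r−a) gives A·log|r−a|; A/(r−a)² gives −A/(r−a).

-181*log(r - 7)/110 + 35*log(r - 5)/18 - 67*log(r - 2)/180 + 29*log(r + 4)/396 + 1/(6*r - 12) + C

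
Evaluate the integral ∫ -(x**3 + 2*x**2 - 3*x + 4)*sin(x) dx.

Use integration by parts with u = x**3 + 2*x**2 - 3*x + 4, dv = -sin(x) dx, so v = cos(x).
Apply parts 3 times (tabular method): alternate signs, differentiate u down to 0, integrate dv up.

x**3*cos(x) - 3*x**2*sin(x) + 2*x**2*cos(x) - 4*x*sin(x) - 9*x*cos(x) + 9*sin(x) + C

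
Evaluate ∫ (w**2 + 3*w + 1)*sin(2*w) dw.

Use integration by parts with u = w**2 + 3*w + 1, dv = sin(2*w) dw, so v = -cos(2*w)/2.
Apply parts 2 times (tabular method): alternate signs, differentiate u down to 0, integrate dv up.

-w**2*cos(2*w)/2 + w*sin(2*w)/2 - 3*w*cos(2*w)/2 + 3*sin(2*w)/4 - cos(2*w)/4 + C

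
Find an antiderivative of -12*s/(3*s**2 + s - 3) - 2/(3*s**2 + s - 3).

-2*log(3*s**2 + s - 3) + C

Let u = 3*s**2 + s - 3, so du = (6*s + 1) ds.
Rewriting, the integral becomes -2·∫ 1/u du = -2·log(u).
Substituting back, u = 3*s**2 + s - 3.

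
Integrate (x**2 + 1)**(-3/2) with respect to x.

x/sqrt(x**2 + 1) + C

Substitute x = tan(θ), so dx = sec(θ)^2 dθ and the radical becomes sqrt(x**2 + 1) = sec(θ) by the Pythagorean identity.
Integrate the resulting trig expression in θ, then back-substitute tan(θ) = x, sec(θ) = sqrt(x**2 + 1) (absorbing any constant into C).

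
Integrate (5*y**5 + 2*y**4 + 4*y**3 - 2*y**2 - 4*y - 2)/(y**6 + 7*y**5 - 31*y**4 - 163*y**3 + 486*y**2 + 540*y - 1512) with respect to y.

Factor the denominator: (y - 3)**2*(y - 2)*(y + 2)*(y + 6)*(y + 7).
Partial-fraction decomposition: 80677/(4500*(y + 7)) - 18601/(1296*(y + 6)) + 81/(1000*(y + 2)) + 103/(144*(y - 2)) + 25439/(40500*(y - 3)) + 1453/(450*(y - 3)**2).
Integrate each term; A/(y−a) gives A·log|y−a|; A/(y−a)² gives −A/(y−a).

25439*log(y - 3)/40500 + 103*log(y - 2)/144 + 81*log(y + 2)/1000 - 18601*log(y + 6)/1296 + 80677*log(y + 7)/4500 - 1453/(450*y - 1350) + C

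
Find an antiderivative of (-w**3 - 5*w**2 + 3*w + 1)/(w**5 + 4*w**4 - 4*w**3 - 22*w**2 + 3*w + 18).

Factor the denominator: (w - 2)*(w - 1)*(w + 1)*(w + 3)**2.
Partial-fraction decomposition: 187/(400*(w + 3)) + 13/(20*(w + 3)**2) - 1/(4*(w + 1)) + 1/(16*(w - 1)) - 7/(25*(w - 2)).
Integrate each term; A/(w−a) gives A·log|w−a|; A/(w−a)² gives −A/(w−a).

-7*log(w - 2)/25 + log(w - 1)/16 - log(w + 1)/4 + 187*log(w + 3)/400 - 13/(20*w + 60) + C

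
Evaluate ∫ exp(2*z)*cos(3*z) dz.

Let I denote the integral. Integrate by parts with u = cos(3*z), dv = exp(2*z) dz, so v = exp(2*z)/2: I = exp(2*z)*cos(3*z)/2 + (3/2)·∫ exp(2*z)*sin(3*z) dz.
Apply parts again with u = sin(3*z), dv = exp(2*z) dz: ∫ exp(2*z)*sin(3*z) dz = exp(2*z)*sin(3*z)/2 − (3/2)·I. Substituting back brings back I: I = 3*exp(2*z)*sin(3*z)/4 + exp(2*z)*cos(3*z)/2 − (9/4)·I.
Solving for I: (1 + 9/4)·I equals the remaining terms, so I = (4/13)·(3*exp(2*z)*sin(3*z)/4 + exp(2*z)*cos(3*z)/2).

3*exp(2*z)*sin(3*z)/13 + 2*exp(2*z)*cos(3*z)/13 + C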